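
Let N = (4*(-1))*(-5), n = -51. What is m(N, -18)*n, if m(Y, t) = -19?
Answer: 969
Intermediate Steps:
N = 20 (N = -4*(-5) = 20)
m(N, -18)*n = -19*(-51) = 969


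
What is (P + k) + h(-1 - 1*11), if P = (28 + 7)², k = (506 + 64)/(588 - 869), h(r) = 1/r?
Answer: 4123579/3372 ≈ 1222.9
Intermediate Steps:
k = -570/281 (k = 570/(-281) = 570*(-1/281) = -570/281 ≈ -2.0285)
P = 1225 (P = 35² = 1225)
(P + k) + h(-1 - 1*11) = (1225 - 570/281) + 1/(-1 - 1*11) = 343655/281 + 1/(-1 - 11) = 343655/281 + 1/(-12) = 343655/281 - 1/12 = 4123579/3372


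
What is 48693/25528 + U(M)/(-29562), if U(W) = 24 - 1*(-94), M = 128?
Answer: 718225081/377329368 ≈ 1.9034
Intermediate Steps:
U(W) = 118 (U(W) = 24 + 94 = 118)
48693/25528 + U(M)/(-29562) = 48693/25528 + 118/(-29562) = 48693*(1/25528) + 118*(-1/29562) = 48693/25528 - 59/14781 = 718225081/377329368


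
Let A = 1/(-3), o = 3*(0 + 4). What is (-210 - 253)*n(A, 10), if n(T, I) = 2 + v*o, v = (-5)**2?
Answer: -139826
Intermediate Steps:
v = 25
o = 12 (o = 3*4 = 12)
A = -1/3 ≈ -0.33333
n(T, I) = 302 (n(T, I) = 2 + 25*12 = 2 + 300 = 302)
(-210 - 253)*n(A, 10) = (-210 - 253)*302 = -463*302 = -139826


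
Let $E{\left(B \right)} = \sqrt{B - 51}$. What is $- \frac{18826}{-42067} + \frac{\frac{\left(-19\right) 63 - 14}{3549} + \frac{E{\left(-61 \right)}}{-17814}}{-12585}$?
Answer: $\frac{120128359061}{268412489865} + \frac{2 i \sqrt{7}}{112094595} \approx 0.44755 + 4.7206 \cdot 10^{-8} i$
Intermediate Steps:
$E{\left(B \right)} = \sqrt{-51 + B}$
$- \frac{18826}{-42067} + \frac{\frac{\left(-19\right) 63 - 14}{3549} + \frac{E{\left(-61 \right)}}{-17814}}{-12585} = - \frac{18826}{-42067} + \frac{\frac{\left(-19\right) 63 - 14}{3549} + \frac{\sqrt{-51 - 61}}{-17814}}{-12585} = \left(-18826\right) \left(- \frac{1}{42067}\right) + \left(\left(-1197 - 14\right) \frac{1}{3549} + \sqrt{-112} \left(- \frac{1}{17814}\right)\right) \left(- \frac{1}{12585}\right) = \frac{18826}{42067} + \left(\left(-1211\right) \frac{1}{3549} + 4 i \sqrt{7} \left(- \frac{1}{17814}\right)\right) \left(- \frac{1}{12585}\right) = \frac{18826}{42067} + \left(- \frac{173}{507} - \frac{2 i \sqrt{7}}{8907}\right) \left(- \frac{1}{12585}\right) = \frac{18826}{42067} + \left(\frac{173}{6380595} + \frac{2 i \sqrt{7}}{112094595}\right) = \frac{120128359061}{268412489865} + \frac{2 i \sqrt{7}}{112094595}$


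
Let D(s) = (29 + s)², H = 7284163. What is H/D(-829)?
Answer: 7284163/640000 ≈ 11.382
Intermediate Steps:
H/D(-829) = 7284163/((29 - 829)²) = 7284163/((-800)²) = 7284163/640000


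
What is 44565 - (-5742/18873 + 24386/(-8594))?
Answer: 401595013292/9010809 ≈ 44568.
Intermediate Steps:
44565 - (-5742/18873 + 24386/(-8594)) = 44565 - (-5742*1/18873 + 24386*(-1/8594)) = 44565 - (-638/2097 - 12193/4297) = 44565 - 1*(-28310207/9010809) = 44565 + 28310207/9010809 = 401595013292/9010809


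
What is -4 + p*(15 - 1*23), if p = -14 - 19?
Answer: 260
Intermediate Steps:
p = -33
-4 + p*(15 - 1*23) = -4 - 33*(15 - 1*23) = -4 - 33*(15 - 23) = -4 - 33*(-8) = -4 + 264 = 260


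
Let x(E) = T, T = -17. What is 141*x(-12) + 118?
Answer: -2279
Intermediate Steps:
x(E) = -17
141*x(-12) + 118 = 141*(-17) + 118 = -2397 + 118 = -2279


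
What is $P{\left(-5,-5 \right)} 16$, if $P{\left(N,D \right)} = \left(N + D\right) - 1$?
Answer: $-176$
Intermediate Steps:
$P{\left(N,D \right)} = -1 + D + N$ ($P{\left(N,D \right)} = \left(D + N\right) - 1 = -1 + D + N$)
$P{\left(-5,-5 \right)} 16 = \left(-1 - 5 - 5\right) 16 = \left(-11\right) 16 = -176$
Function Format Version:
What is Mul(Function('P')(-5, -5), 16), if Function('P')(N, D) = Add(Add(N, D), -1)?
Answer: -176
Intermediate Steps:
Function('P')(N, D) = Add(-1, D, N) (Function('P')(N, D) = Add(Add(D, N), -1) = Add(-1, D, N))
Mul(Function('P')(-5, -5), 16) = Mul(Add(-1, -5, -5), 16) = Mul(-11, 16) = -176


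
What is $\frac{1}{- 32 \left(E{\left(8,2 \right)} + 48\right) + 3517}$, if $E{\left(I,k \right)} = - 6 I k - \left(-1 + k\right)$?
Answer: $\frac{1}{5085} \approx 0.00019666$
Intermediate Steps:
$E{\left(I,k \right)} = 1 - k - 6 I k$ ($E{\left(I,k \right)} = - 6 I k - \left(-1 + k\right) = 1 - k - 6 I k$)
$\frac{1}{- 32 \left(E{\left(8,2 \right)} + 48\right) + 3517} = \frac{1}{- 32 \left(\left(1 - 2 - 48 \cdot 2\right) + 48\right) + 3517} = \frac{1}{- 32 \left(\left(1 - 2 - 96\right) + 48\right) + 3517} = \frac{1}{- 32 \left(-97 + 48\right) + 3517} = \frac{1}{\left(-32\right) \left(-49\right) + 3517} = \frac{1}{1568 + 3517} = \frac{1}{5085}$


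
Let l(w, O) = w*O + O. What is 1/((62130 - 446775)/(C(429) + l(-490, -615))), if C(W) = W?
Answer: -100388/128215 ≈ -0.78297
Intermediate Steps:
l(w, O) = O + O*w (l(w, O) = O*w + O = O + O*w)
1/((62130 - 446775)/(C(429) + l(-490, -615))) = 1/((62130 - 446775)/(429 - 615*(1 - 490))) = 1/(-384645/(429 - 615*(-489))) = 1/(-384645/(429 + 300735)) = 1/(-384645/301164) = 1/(-384645*1/301164) = 1/(-128215/100388) = -100388/128215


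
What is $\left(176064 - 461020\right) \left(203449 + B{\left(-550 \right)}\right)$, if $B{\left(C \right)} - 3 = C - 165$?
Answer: $-57771124572$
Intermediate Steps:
$B{\left(C \right)} = -162 + C$ ($B{\left(C \right)} = 3 + \left(C - 165\right) = 3 + \left(-165 + C\right) = -162 + C$)
$\left(176064 - 461020\right) \left(203449 + B{\left(-550 \right)}\right) = \left(176064 - 461020\right) \left(203449 - 712\right) = - 284956 \left(203449 - 712\right) = \left(-284956\right) 202737 = -57771124572$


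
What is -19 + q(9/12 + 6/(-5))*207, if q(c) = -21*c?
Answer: 38743/20 ≈ 1937.2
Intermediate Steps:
-19 + q(9/12 + 6/(-5))*207 = -19 - 21*(9/12 + 6/(-5))*207 = -19 - 21*(9*(1/12) + 6*(-⅕))*207 = -19 - 21*(¾ - 6/5)*207 = -19 - 21*(-9/20)*207 = -19 + (189/20)*207 = -19 + 39123/20 = 38743/20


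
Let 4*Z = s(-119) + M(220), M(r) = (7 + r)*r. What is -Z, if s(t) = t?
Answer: -49821/4 ≈ -12455.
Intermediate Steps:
M(r) = r*(7 + r)
Z = 49821/4 (Z = (-119 + 220*(7 + 220))/4 = (-119 + 220*227)/4 = (-119 + 49940)/4 = (1/4)*49821 = 49821/4 ≈ 12455.)
-Z = -1*49821/4 = -49821/4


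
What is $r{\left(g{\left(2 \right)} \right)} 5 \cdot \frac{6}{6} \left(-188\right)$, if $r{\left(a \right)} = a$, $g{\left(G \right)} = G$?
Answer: $-1880$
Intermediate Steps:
$r{\left(g{\left(2 \right)} \right)} 5 \cdot \frac{6}{6} \left(-188\right) = 2 \cdot 5 \cdot \frac{6}{6} \left(-188\right) = 10 \cdot 6 \cdot \frac{1}{6} \left(-188\right) = 10 \cdot 1 \left(-188\right) = 10 \left(-188\right) = -1880$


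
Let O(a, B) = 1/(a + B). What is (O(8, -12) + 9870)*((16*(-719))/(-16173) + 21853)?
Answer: 13953460641967/64692 ≈ 2.1569e+8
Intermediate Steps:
O(a, B) = 1/(B + a)
(O(8, -12) + 9870)*((16*(-719))/(-16173) + 21853) = (1/(-12 + 8) + 9870)*((16*(-719))/(-16173) + 21853) = (1/(-4) + 9870)*(-11504*(-1/16173) + 21853) = (-1/4 + 9870)*(11504/16173 + 21853) = (39479/4)*(353440073/16173) = 13953460641967/64692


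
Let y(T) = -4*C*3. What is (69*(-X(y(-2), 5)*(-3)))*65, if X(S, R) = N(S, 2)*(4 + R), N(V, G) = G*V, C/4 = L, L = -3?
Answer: 34875360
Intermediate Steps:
C = -12 (C = 4*(-3) = -12)
y(T) = 144 (y(T) = -4*(-12)*3 = 48*3 = 144)
X(S, R) = 2*S*(4 + R) (X(S, R) = (2*S)*(4 + R) = 2*S*(4 + R))
(69*(-X(y(-2), 5)*(-3)))*65 = (69*(-2*144*(4 + 5)*(-3)))*65 = (69*(-2*144*9*(-3)))*65 = (69*(-1*2592*(-3)))*65 = (69*(-2592*(-3)))*65 = (69*7776)*65 = 536544*65 = 34875360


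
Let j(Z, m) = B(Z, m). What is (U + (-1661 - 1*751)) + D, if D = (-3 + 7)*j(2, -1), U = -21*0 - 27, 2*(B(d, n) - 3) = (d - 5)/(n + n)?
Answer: -2424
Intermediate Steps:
B(d, n) = 3 + (-5 + d)/(4*n) (B(d, n) = 3 + ((d - 5)/(n + n))/2 = 3 + ((-5 + d)/((2*n)))/2 = 3 + ((-5 + d)*(1/(2*n)))/2 = 3 + ((-5 + d)/(2*n))/2 = 3 + (-5 + d)/(4*n))
j(Z, m) = (-5 + Z + 12*m)/(4*m)
U = -27 (U = 0 - 27 = -27)
D = 15 (D = (-3 + 7)*((¼)*(-5 + 2 + 12*(-1))/(-1)) = 4*((¼)*(-1)*(-5 + 2 - 12)) = 4*((¼)*(-1)*(-15)) = 4*(15/4) = 15)
(U + (-1661 - 1*751)) + D = (-27 + (-1661 - 1*751)) + 15 = (-27 + (-1661 - 751)) + 15 = (-27 - 2412) + 15 = -2439 + 15 = -2424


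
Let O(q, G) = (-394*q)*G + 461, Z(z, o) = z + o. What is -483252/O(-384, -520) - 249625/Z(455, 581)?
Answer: -19638361553803/81505703524 ≈ -240.94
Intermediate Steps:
Z(z, o) = o + z
O(q, G) = 461 - 394*G*q (O(q, G) = -394*G*q + 461 = 461 - 394*G*q)
-483252/O(-384, -520) - 249625/Z(455, 581) = -483252/(461 - 394*(-520)*(-384)) - 249625/(581 + 455) = -483252/(461 - 78673920) - 249625/1036 = -483252/(-78673459) - 249625*1/1036 = -483252*(-1/78673459) - 249625/1036 = 483252/78673459 - 249625/1036 = -19638361553803/81505703524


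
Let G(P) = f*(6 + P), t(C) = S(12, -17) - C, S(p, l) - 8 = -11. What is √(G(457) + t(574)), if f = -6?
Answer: I*√3355 ≈ 57.922*I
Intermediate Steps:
S(p, l) = -3 (S(p, l) = 8 - 11 = -3)
t(C) = -3 - C
G(P) = -36 - 6*P (G(P) = -6*(6 + P) = -36 - 6*P)
√(G(457) + t(574)) = √((-36 - 6*457) + (-3 - 1*574)) = √((-36 - 2742) + (-3 - 574)) = √(-2778 - 577) = √(-3355) = I*√3355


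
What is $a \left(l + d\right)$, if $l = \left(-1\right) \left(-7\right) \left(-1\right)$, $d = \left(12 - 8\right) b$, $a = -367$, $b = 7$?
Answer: $-7707$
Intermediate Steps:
$d = 28$ ($d = \left(12 - 8\right) 7 = 4 \cdot 7 = 28$)
$l = -7$ ($l = 7 \left(-1\right) = -7$)
$a \left(l + d\right) = - 367 \left(-7 + 28\right) = \left(-367\right) 21 = -7707$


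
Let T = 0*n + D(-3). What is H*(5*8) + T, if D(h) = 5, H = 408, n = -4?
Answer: 16325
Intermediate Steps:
T = 5 (T = 0*(-4) + 5 = 0 + 5 = 5)
H*(5*8) + T = 408*(5*8) + 5 = 408*40 + 5 = 16320 + 5 = 16325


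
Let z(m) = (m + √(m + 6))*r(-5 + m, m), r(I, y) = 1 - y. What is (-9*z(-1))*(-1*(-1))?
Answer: 18 - 18*√5 ≈ -22.249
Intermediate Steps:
z(m) = (1 - m)*(m + √(6 + m)) (z(m) = (m + √(m + 6))*(1 - m) = (m + √(6 + m))*(1 - m) = (1 - m)*(m + √(6 + m)))
(-9*z(-1))*(-1*(-1)) = (-(-9)*(-1 - 1)*(-1 + √(6 - 1)))*(-1*(-1)) = -(-9)*(-2)*(-1 + √5)*1 = -9*(-2 + 2*√5)*1 = (18 - 18*√5)*1 = 18 - 18*√5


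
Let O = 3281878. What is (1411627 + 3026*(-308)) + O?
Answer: 3761497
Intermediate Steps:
(1411627 + 3026*(-308)) + O = (1411627 + 3026*(-308)) + 3281878 = (1411627 - 932008) + 3281878 = 479619 + 3281878 = 3761497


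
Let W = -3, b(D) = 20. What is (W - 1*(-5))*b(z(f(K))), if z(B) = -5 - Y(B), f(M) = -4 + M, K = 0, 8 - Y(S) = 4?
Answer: 40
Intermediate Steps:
Y(S) = 4 (Y(S) = 8 - 1*4 = 8 - 4 = 4)
z(B) = -9 (z(B) = -5 - 1*4 = -5 - 4 = -9)
(W - 1*(-5))*b(z(f(K))) = (-3 - 1*(-5))*20 = (-3 + 5)*20 = 2*20 = 40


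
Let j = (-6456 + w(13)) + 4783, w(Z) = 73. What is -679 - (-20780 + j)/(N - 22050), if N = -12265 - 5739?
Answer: -13609523/20027 ≈ -679.56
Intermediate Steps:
N = -18004
j = -1600 (j = (-6456 + 73) + 4783 = -6383 + 4783 = -1600)
-679 - (-20780 + j)/(N - 22050) = -679 - (-20780 - 1600)/(-18004 - 22050) = -679 - (-22380)/(-40054) = -679 - (-22380)*(-1)/40054 = -679 - 1*11190/20027 = -679 - 11190/20027 = -13609523/20027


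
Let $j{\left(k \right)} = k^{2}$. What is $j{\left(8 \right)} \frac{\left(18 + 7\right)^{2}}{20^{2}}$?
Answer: $100$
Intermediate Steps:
$j{\left(8 \right)} \frac{\left(18 + 7\right)^{2}}{20^{2}} = 8^{2} \frac{\left(18 + 7\right)^{2}}{20^{2}} = 64 \frac{25^{2}}{400} = 64 \cdot 625 \cdot \frac{1}{400} = 64 \cdot \frac{25}{16} = 100$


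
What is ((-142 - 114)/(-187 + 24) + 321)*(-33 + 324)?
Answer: 15300489/163 ≈ 93868.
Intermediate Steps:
((-142 - 114)/(-187 + 24) + 321)*(-33 + 324) = (-256/(-163) + 321)*291 = (-256*(-1/163) + 321)*291 = (256/163 + 321)*291 = (52579/163)*291 = 15300489/163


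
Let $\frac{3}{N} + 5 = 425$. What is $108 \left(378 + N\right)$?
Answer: $\frac{1428867}{35} \approx 40825.0$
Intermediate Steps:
$N = \frac{1}{140}$ ($N = \frac{3}{-5 + 425} = \frac{3}{420} = 3 \cdot \frac{1}{420} = \frac{1}{140} \approx 0.0071429$)
$108 \left(378 + N\right) = 108 \left(378 + \frac{1}{140}\right) = 108 \cdot \frac{52921}{140} = \frac{1428867}{35}$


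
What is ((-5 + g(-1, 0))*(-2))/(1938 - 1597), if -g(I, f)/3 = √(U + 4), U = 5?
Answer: 28/341 ≈ 0.082111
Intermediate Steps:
g(I, f) = -9 (g(I, f) = -3*√(5 + 4) = -3*√9 = -3*3 = -9)
((-5 + g(-1, 0))*(-2))/(1938 - 1597) = ((-5 - 9)*(-2))/(1938 - 1597) = -14*(-2)/341 = 28*(1/341) = 28/341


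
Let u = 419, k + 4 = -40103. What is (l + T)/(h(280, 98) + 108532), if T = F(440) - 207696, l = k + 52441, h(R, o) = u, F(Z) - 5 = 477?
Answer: -64960/36317 ≈ -1.7887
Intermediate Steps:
k = -40107 (k = -4 - 40103 = -40107)
F(Z) = 482 (F(Z) = 5 + 477 = 482)
h(R, o) = 419
l = 12334 (l = -40107 + 52441 = 12334)
T = -207214 (T = 482 - 207696 = -207214)
(l + T)/(h(280, 98) + 108532) = (12334 - 207214)/(419 + 108532) = -194880/108951 = -194880*1/108951 = -64960/36317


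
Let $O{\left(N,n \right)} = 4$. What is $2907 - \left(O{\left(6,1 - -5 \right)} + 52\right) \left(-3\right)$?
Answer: $3075$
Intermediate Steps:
$2907 - \left(O{\left(6,1 - -5 \right)} + 52\right) \left(-3\right) = 2907 - \left(4 + 52\right) \left(-3\right) = 2907 - 56 \left(-3\right) = 2907 - -168 = 2907 + 168 = 3075$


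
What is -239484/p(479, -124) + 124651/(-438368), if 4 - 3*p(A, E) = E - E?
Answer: -78736716235/438368 ≈ -1.7961e+5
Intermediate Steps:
p(A, E) = 4/3 (p(A, E) = 4/3 - (E - E)/3 = 4/3 - ⅓*0 = 4/3 + 0 = 4/3)
-239484/p(479, -124) + 124651/(-438368) = -239484/4/3 + 124651/(-438368) = -239484*¾ + 124651*(-1/438368) = -179613 - 124651/438368 = -78736716235/438368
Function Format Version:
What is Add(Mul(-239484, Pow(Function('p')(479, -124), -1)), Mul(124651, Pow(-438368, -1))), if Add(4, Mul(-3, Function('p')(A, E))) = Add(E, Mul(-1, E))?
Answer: Rational(-78736716235, 438368) ≈ -1.7961e+5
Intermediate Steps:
Function('p')(A, E) = Rational(4, 3) (Function('p')(A, E) = Add(Rational(4, 3), Mul(Rational(-1, 3), Add(E, Mul(-1, E)))) = Add(Rational(4, 3), Mul(Rational(-1, 3), 0)) = Add(Rational(4, 3), 0) = Rational(4, 3))
Add(Mul(-239484, Pow(Function('p')(479, -124), -1)), Mul(124651, Pow(-438368, -1))) = Add(Mul(-239484, Pow(Rational(4, 3), -1)), Mul(124651, Pow(-438368, -1))) = Add(Mul(-239484, Rational(3, 4)), Mul(124651, Rational(-1, 438368))) = Add(-179613, Rational(-124651, 438368)) = Rational(-78736716235, 438368)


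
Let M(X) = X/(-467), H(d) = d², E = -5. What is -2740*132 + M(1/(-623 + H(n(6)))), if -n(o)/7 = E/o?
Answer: -3581283385644/9901801 ≈ -3.6168e+5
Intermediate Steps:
n(o) = 35/o (n(o) = -(-35)/o = 35/o)
M(X) = -X/467 (M(X) = X*(-1/467) = -X/467)
-2740*132 + M(1/(-623 + H(n(6)))) = -2740*132 - 1/(467*(-623 + (35/6)²)) = -361680 - 1/(467*(-623 + (35*(⅙))²)) = -361680 - 1/(467*(-623 + (35/6)²)) = -361680 - 1/(467*(-623 + 1225/36)) = -361680 - 1/(467*(-21203/36)) = -361680 - 1/467*(-36/21203) = -361680 + 36/9901801 = -3581283385644/9901801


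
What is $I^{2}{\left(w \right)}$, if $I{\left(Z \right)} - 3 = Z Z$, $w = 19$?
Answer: $132496$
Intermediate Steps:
$I{\left(Z \right)} = 3 + Z^{2}$ ($I{\left(Z \right)} = 3 + Z Z = 3 + Z^{2}$)
$I^{2}{\left(w \right)} = \left(3 + 19^{2}\right)^{2} = \left(3 + 361\right)^{2} = 364^{2} = 132496$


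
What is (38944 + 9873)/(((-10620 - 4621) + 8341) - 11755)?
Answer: -48817/18655 ≈ -2.6168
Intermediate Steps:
(38944 + 9873)/(((-10620 - 4621) + 8341) - 11755) = 48817/((-15241 + 8341) - 11755) = 48817/(-6900 - 11755) = 48817/(-18655) = 48817*(-1/18655) = -48817/18655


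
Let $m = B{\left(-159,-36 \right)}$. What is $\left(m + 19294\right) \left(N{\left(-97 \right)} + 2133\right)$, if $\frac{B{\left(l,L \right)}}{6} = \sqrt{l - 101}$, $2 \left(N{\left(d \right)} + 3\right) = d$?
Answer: $40160461 + 24978 i \sqrt{65} \approx 4.016 \cdot 10^{7} + 2.0138 \cdot 10^{5} i$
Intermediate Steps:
$N{\left(d \right)} = -3 + \frac{d}{2}$
$B{\left(l,L \right)} = 6 \sqrt{-101 + l}$ ($B{\left(l,L \right)} = 6 \sqrt{l - 101} = 6 \sqrt{-101 + l}$)
$m = 12 i \sqrt{65}$ ($m = 6 \sqrt{-101 - 159} = 6 \sqrt{-260} = 6 \cdot 2 i \sqrt{65} = 12 i \sqrt{65} \approx 96.747 i$)
$\left(m + 19294\right) \left(N{\left(-97 \right)} + 2133\right) = \left(12 i \sqrt{65} + 19294\right) \left(\left(-3 + \frac{1}{2} \left(-97\right)\right) + 2133\right) = \left(19294 + 12 i \sqrt{65}\right) \left(\left(-3 - \frac{97}{2}\right) + 2133\right) = \left(19294 + 12 i \sqrt{65}\right) \left(- \frac{103}{2} + 2133\right) = \left(19294 + 12 i \sqrt{65}\right) \frac{4163}{2} = 40160461 + 24978 i \sqrt{65}$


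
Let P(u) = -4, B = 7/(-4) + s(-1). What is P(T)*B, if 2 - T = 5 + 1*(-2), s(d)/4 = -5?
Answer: 87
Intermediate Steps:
s(d) = -20 (s(d) = 4*(-5) = -20)
B = -87/4 (B = 7/(-4) - 20 = 7*(-¼) - 20 = -7/4 - 20 = -87/4 ≈ -21.750)
T = -1 (T = 2 - (5 + 1*(-2)) = 2 - (5 - 2) = 2 - 1*3 = 2 - 3 = -1)
P(T)*B = -4*(-87/4) = 87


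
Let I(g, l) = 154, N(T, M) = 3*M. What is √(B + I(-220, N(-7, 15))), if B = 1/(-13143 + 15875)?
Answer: √287357907/1366 ≈ 12.410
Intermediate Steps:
B = 1/2732 ≈ 0.00036603
√(B + I(-220, N(-7, 15))) = √(1/2732 + 154) = √(420729/2732) = √287357907/1366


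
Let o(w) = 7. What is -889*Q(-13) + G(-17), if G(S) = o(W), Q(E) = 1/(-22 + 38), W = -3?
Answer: -777/16 ≈ -48.563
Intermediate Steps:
Q(E) = 1/16
G(S) = 7
-889*Q(-13) + G(-17) = -889*1/16 + 7 = -889/16 + 7 = -777/16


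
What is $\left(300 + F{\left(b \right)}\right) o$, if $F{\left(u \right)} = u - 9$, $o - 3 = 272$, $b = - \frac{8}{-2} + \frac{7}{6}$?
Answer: $\frac{488675}{6} \approx 81446.0$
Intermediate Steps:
$b = \frac{31}{6}$ ($b = \left(-8\right) \left(- \frac{1}{2}\right) + 7 \cdot \frac{1}{6} = 4 + \frac{7}{6} = \frac{31}{6} \approx 5.1667$)
$o = 275$ ($o = 3 + 272 = 275$)
$F{\left(u \right)} = -9 + u$
$\left(300 + F{\left(b \right)}\right) o = \left(300 + \left(-9 + \frac{31}{6}\right)\right) 275 = \left(300 - \frac{23}{6}\right) 275 = \frac{1777}{6} \cdot 275 = \frac{488675}{6}$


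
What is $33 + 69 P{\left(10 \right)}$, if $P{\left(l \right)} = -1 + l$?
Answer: $654$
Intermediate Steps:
$33 + 69 P{\left(10 \right)} = 33 + 69 \left(-1 + 10\right) = 33 + 69 \cdot 9 = 33 + 621 = 654$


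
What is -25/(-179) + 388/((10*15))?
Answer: 36601/13425 ≈ 2.7263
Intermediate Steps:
-25/(-179) + 388/((10*15)) = -25*(-1/179) + 388/150 = 25/179 + 388*(1/150) = 25/179 + 194/75 = 36601/13425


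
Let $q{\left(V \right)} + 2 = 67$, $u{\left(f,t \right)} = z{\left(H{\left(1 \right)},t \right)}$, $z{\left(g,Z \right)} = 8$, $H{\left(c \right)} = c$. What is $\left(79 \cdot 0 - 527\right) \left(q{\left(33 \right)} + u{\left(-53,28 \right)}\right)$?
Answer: $-38471$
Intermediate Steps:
$u{\left(f,t \right)} = 8$
$q{\left(V \right)} = 65$ ($q{\left(V \right)} = -2 + 67 = 65$)
$\left(79 \cdot 0 - 527\right) \left(q{\left(33 \right)} + u{\left(-53,28 \right)}\right) = \left(79 \cdot 0 - 527\right) \left(65 + 8\right) = \left(0 - 527\right) 73 = \left(-527\right) 73 = -38471$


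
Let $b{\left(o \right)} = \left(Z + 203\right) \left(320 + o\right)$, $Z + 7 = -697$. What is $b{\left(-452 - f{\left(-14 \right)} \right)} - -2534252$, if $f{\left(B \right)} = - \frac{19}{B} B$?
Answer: $2590865$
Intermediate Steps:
$f{\left(B \right)} = -19$
$Z = -704$ ($Z = -7 - 697 = -704$)
$b{\left(o \right)} = -160320 - 501 o$ ($b{\left(o \right)} = \left(-704 + 203\right) \left(320 + o\right) = - 501 \left(320 + o\right) = -160320 - 501 o$)
$b{\left(-452 - f{\left(-14 \right)} \right)} - -2534252 = \left(-160320 - 501 \left(-452 - -19\right)\right) - -2534252 = \left(-160320 - 501 \left(-452 + 19\right)\right) + 2534252 = \left(-160320 - -216933\right) + 2534252 = \left(-160320 + 216933\right) + 2534252 = 56613 + 2534252 = 2590865$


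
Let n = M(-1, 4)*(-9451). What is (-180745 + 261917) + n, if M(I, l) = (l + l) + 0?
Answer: 5564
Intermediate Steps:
M(I, l) = 2*l (M(I, l) = 2*l + 0 = 2*l)
n = -75608 (n = (2*4)*(-9451) = 8*(-9451) = -75608)
(-180745 + 261917) + n = (-180745 + 261917) - 75608 = 81172 - 75608 = 5564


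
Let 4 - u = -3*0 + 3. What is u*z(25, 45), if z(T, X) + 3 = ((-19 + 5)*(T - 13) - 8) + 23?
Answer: -156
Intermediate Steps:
u = 1 (u = 4 - (-3*0 + 3) = 4 - (0 + 3) = 4 - 1*3 = 4 - 3 = 1)
z(T, X) = 194 - 14*T (z(T, X) = -3 + (((-19 + 5)*(T - 13) - 8) + 23) = -3 + ((-14*(-13 + T) - 8) + 23) = -3 + (((182 - 14*T) - 8) + 23) = -3 + ((174 - 14*T) + 23) = -3 + (197 - 14*T) = 194 - 14*T)
u*z(25, 45) = 1*(194 - 14*25) = 1*(194 - 350) = 1*(-156) = -156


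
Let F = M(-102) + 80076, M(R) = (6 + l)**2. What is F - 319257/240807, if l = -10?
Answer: 6428798329/80269 ≈ 80091.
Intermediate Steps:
M(R) = 16 (M(R) = (6 - 10)**2 = (-4)**2 = 16)
F = 80092 (F = 16 + 80076 = 80092)
F - 319257/240807 = 80092 - 319257/240807 = 80092 - 1*106419/80269 = 80092 - 106419/80269 = 6428798329/80269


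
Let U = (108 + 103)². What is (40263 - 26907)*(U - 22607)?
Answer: 292683384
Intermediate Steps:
U = 44521 (U = 211² = 44521)
(40263 - 26907)*(U - 22607) = (40263 - 26907)*(44521 - 22607) = 13356*21914 = 292683384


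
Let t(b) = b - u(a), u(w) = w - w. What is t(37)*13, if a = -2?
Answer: 481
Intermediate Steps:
u(w) = 0
t(b) = b (t(b) = b - 1*0 = b + 0 = b)
t(37)*13 = 37*13 = 481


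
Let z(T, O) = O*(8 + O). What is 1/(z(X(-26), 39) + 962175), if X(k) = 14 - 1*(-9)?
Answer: 1/964008 ≈ 1.0373e-6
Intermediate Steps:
X(k) = 23 (X(k) = 14 + 9 = 23)
1/(z(X(-26), 39) + 962175) = 1/(39*(8 + 39) + 962175) = 1/(39*47 + 962175) = 1/(1833 + 962175) = 1/964008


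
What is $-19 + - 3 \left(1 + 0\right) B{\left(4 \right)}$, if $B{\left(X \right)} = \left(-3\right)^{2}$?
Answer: $-46$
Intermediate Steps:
$B{\left(X \right)} = 9$
$-19 + - 3 \left(1 + 0\right) B{\left(4 \right)} = -19 + - 3 \left(1 + 0\right) 9 = -19 + \left(-3\right) 1 \cdot 9 = -19 - 27 = -46$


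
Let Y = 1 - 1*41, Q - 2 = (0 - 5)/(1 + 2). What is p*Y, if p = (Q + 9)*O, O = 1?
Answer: -1120/3 ≈ -373.33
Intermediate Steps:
Q = 1/3 (Q = 2 + (0 - 5)/(1 + 2) = 2 - 5/3 = 1/3 ≈ 0.33333)
Y = -40 (Y = 1 - 41 = -40)
p = 28/3 (p = (1/3 + 9)*1 = (28/3)*1 = 28/3 ≈ 9.3333)
p*Y = (28/3)*(-40) = -1120/3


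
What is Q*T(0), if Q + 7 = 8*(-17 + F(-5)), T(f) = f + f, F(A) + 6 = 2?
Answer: 0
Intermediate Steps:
F(A) = -4 (F(A) = -6 + 2 = -4)
T(f) = 2*f
Q = -175 (Q = -7 + 8*(-17 - 4) = -7 + 8*(-21) = -7 - 168 = -175)
Q*T(0) = -350*0 = -175*0 = 0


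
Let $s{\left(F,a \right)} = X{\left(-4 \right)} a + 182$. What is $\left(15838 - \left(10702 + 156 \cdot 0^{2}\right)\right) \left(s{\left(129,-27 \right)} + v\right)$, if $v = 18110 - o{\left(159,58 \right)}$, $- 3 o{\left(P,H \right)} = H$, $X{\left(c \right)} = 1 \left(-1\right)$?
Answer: $94185680$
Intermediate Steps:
$X{\left(c \right)} = -1$
$o{\left(P,H \right)} = - \frac{H}{3}$
$s{\left(F,a \right)} = 182 - a$ ($s{\left(F,a \right)} = - a + 182 = 182 - a$)
$v = \frac{54388}{3}$ ($v = 18110 - \left(- \frac{1}{3}\right) 58 = 18110 - - \frac{58}{3} = 18110 + \frac{58}{3} = \frac{54388}{3} \approx 18129.0$)
$\left(15838 - \left(10702 + 156 \cdot 0^{2}\right)\right) \left(s{\left(129,-27 \right)} + v\right) = \left(15838 - \left(10702 + 156 \cdot 0^{2}\right)\right) \left(\left(182 - -27\right) + \frac{54388}{3}\right) = \left(15838 - \left(10702 + 156 \cdot 0\right)\right) \left(\left(182 + 27\right) + \frac{54388}{3}\right) = \left(15838 - 10702\right) \left(209 + \frac{54388}{3}\right) = \left(15838 + \left(-10702 + 0\right)\right) \frac{55015}{3} = \left(15838 - 10702\right) \frac{55015}{3} = 5136 \cdot \frac{55015}{3} = 94185680$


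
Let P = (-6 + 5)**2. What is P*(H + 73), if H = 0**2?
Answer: 73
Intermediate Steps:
H = 0
P = 1 (P = (-1)**2 = 1)
P*(H + 73) = 1*(0 + 73) = 1*73 = 73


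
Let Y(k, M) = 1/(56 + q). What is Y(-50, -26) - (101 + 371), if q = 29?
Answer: -40119/85 ≈ -471.99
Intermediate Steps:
Y(k, M) = 1/85 (Y(k, M) = 1/(56 + 29) = 1/85)
Y(-50, -26) - (101 + 371) = 1/85 - (101 + 371) = 1/85 - 1*472 = 1/85 - 472 = -40119/85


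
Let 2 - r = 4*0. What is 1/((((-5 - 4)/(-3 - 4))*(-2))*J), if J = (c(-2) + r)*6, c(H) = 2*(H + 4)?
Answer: -7/648 ≈ -0.010802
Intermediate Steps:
c(H) = 8 + 2*H (c(H) = 2*(4 + H) = 8 + 2*H)
r = 2 (r = 2 - 4*0 = 2 - 1*0 = 2 + 0 = 2)
J = 36 (J = ((8 + 2*(-2)) + 2)*6 = ((8 - 4) + 2)*6 = (4 + 2)*6 = 6*6 = 36)
1/((((-5 - 4)/(-3 - 4))*(-2))*J) = 1/((((-5 - 4)/(-3 - 4))*(-2))*36) = 1/((-9/(-7)*(-2))*36) = 1/((-9*(-⅐)*(-2))*36) = 1/(((9/7)*(-2))*36) = 1/(-18/7*36) = 1/(-648/7) = -7/648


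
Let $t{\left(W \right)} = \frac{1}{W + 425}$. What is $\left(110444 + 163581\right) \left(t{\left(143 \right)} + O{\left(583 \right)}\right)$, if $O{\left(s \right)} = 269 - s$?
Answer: $- \frac{48872632775}{568} \approx -8.6043 \cdot 10^{7}$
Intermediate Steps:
$t{\left(W \right)} = \frac{1}{425 + W}$
$\left(110444 + 163581\right) \left(t{\left(143 \right)} + O{\left(583 \right)}\right) = \left(110444 + 163581\right) \left(\frac{1}{425 + 143} + \left(269 - 583\right)\right) = 274025 \left(\frac{1}{568} + \left(269 - 583\right)\right) = 274025 \left(\frac{1}{568} - 314\right) = 274025 \left(- \frac{178351}{568}\right) = - \frac{48872632775}{568}$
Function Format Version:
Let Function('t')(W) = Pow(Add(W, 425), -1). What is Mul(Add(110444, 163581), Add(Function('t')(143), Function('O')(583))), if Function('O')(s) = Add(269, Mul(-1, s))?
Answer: Rational(-48872632775, 568) ≈ -8.6043e+7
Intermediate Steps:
Function('t')(W) = Pow(Add(425, W), -1)
Mul(Add(110444, 163581), Add(Function('t')(143), Function('O')(583))) = Mul(Add(110444, 163581), Add(Pow(Add(425, 143), -1), Add(269, Mul(-1, 583)))) = Mul(274025, Add(Pow(568, -1), Add(269, -583))) = Mul(274025, Add(Rational(1, 568), -314)) = Mul(274025, Rational(-178351, 568)) = Rational(-48872632775, 568)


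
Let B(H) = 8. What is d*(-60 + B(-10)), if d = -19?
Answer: 988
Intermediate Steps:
d*(-60 + B(-10)) = -19*(-60 + 8) = -19*(-52) = 988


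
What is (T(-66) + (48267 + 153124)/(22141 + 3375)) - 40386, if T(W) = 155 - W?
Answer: -1024648749/25516 ≈ -40157.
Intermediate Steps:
(T(-66) + (48267 + 153124)/(22141 + 3375)) - 40386 = ((155 - 1*(-66)) + (48267 + 153124)/(22141 + 3375)) - 40386 = ((155 + 66) + 201391/25516) - 40386 = (221 + 201391*(1/25516)) - 40386 = (221 + 201391/25516) - 40386 = 5840427/25516 - 40386 = -1024648749/25516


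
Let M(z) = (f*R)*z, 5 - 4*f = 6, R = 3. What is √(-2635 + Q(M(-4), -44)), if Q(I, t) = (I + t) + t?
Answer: 4*I*√170 ≈ 52.154*I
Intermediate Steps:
f = -¼ (f = 5/4 - ¼*6 = 5/4 - 3/2 = -¼ ≈ -0.25000)
M(z) = -3*z/4 (M(z) = (-¼*3)*z = -3*z/4)
Q(I, t) = I + 2*t
√(-2635 + Q(M(-4), -44)) = √(-2635 + (-¾*(-4) + 2*(-44))) = √(-2635 + (3 - 88)) = √(-2635 - 85) = √(-2720) = 4*I*√170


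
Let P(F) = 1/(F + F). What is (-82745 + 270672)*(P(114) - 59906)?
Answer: -2566813520609/228 ≈ -1.1258e+10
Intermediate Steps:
P(F) = 1/(2*F)
(-82745 + 270672)*(P(114) - 59906) = (-82745 + 270672)*((½)/114 - 59906) = 187927*((½)*(1/114) - 59906) = 187927*(1/228 - 59906) = 187927*(-13658567/228) = -2566813520609/228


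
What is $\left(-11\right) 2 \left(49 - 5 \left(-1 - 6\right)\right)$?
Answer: $-1848$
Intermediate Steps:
$\left(-11\right) 2 \left(49 - 5 \left(-1 - 6\right)\right) = - 22 \left(49 - -35\right) = - 22 \left(49 + 35\right) = \left(-22\right) 84 = -1848$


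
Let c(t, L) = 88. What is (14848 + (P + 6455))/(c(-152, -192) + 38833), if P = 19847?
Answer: 41150/38921 ≈ 1.0573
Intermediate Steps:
(14848 + (P + 6455))/(c(-152, -192) + 38833) = (14848 + (19847 + 6455))/(88 + 38833) = (14848 + 26302)/38921 = 41150*(1/38921) = 41150/38921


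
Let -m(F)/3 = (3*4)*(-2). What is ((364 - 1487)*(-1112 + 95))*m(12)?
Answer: 82230552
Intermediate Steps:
m(F) = 72 (m(F) = -3*3*4*(-2) = -36*(-2) = -3*(-24) = 72)
((364 - 1487)*(-1112 + 95))*m(12) = ((364 - 1487)*(-1112 + 95))*72 = -1123*(-1017)*72 = 1142091*72 = 82230552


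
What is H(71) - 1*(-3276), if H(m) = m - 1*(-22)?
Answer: 3369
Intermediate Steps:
H(m) = 22 + m (H(m) = m + 22 = 22 + m)
H(71) - 1*(-3276) = (22 + 71) - 1*(-3276) = 93 + 3276 = 3369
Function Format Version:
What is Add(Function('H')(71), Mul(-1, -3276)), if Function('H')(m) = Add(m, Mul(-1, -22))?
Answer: 3369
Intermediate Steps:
Function('H')(m) = Add(22, m) (Function('H')(m) = Add(m, 22) = Add(22, m))
Add(Function('H')(71), Mul(-1, -3276)) = Add(Add(22, 71), Mul(-1, -3276)) = Add(93, 3276) = 3369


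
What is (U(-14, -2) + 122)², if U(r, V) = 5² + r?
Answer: 17689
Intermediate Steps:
U(r, V) = 25 + r
(U(-14, -2) + 122)² = ((25 - 14) + 122)² = (11 + 122)² = 133² = 17689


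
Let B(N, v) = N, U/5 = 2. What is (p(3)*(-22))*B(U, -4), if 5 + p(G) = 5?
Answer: 0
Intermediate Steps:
U = 10 (U = 5*2 = 10)
p(G) = 0 (p(G) = -5 + 5 = 0)
(p(3)*(-22))*B(U, -4) = (0*(-22))*10 = 0*10 = 0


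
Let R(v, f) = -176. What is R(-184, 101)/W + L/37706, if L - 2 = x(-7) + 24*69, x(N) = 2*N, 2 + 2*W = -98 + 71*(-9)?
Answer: 7243714/13932367 ≈ 0.51992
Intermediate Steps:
W = -739/2 (W = -1 + (-98 + 71*(-9))/2 = -1 + (-98 - 639)/2 = -1 + (½)*(-737) = -1 - 737/2 = -739/2 ≈ -369.50)
L = 1644 (L = 2 + (2*(-7) + 24*69) = 2 + (-14 + 1656) = 2 + 1642 = 1644)
R(-184, 101)/W + L/37706 = -176/(-739/2) + 1644/37706 = -176*(-2/739) + 1644*(1/37706) = 352/739 + 822/18853 = 7243714/13932367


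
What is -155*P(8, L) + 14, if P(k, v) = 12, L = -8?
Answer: -1846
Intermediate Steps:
-155*P(8, L) + 14 = -155*12 + 14 = -1860 + 14 = -1846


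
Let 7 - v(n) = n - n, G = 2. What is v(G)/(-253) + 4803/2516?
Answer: 1197547/636548 ≈ 1.8813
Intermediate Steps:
v(n) = 7 (v(n) = 7 - (n - n) = 7 - 1*0 = 7 + 0 = 7)
v(G)/(-253) + 4803/2516 = 7/(-253) + 4803/2516 = 7*(-1/253) + 4803*(1/2516) = -7/253 + 4803/2516 = 1197547/636548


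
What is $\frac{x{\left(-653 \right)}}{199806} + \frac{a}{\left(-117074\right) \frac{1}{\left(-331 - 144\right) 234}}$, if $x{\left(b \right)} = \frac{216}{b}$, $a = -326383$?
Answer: $- \frac{394436828190311757}{1272919435961} \approx -3.0987 \cdot 10^{5}$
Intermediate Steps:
$\frac{x{\left(-653 \right)}}{199806} + \frac{a}{\left(-117074\right) \frac{1}{\left(-331 - 144\right) 234}} = \frac{216 \frac{1}{-653}}{199806} - \frac{326383}{\left(-117074\right) \frac{1}{\left(-331 - 144\right) 234}} = 216 \left(- \frac{1}{653}\right) \frac{1}{199806} - \frac{326383}{\left(-117074\right) \frac{1}{\left(-475\right) 234}} = \left(- \frac{216}{653}\right) \frac{1}{199806} - \frac{326383}{\left(-117074\right) \frac{1}{-111150}} = - \frac{36}{21745553} - \frac{326383}{\left(-117074\right) \left(- \frac{1}{111150}\right)} = - \frac{36}{21745553} - \frac{326383}{\frac{58537}{55575}} = - \frac{36}{21745553} - \frac{18138735225}{58537} = - \frac{394436828190311757}{1272919435961}$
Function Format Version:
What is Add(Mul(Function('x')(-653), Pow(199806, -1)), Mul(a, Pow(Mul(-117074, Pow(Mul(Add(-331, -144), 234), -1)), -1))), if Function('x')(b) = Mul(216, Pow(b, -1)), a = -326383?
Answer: Rational(-394436828190311757, 1272919435961) ≈ -3.0987e+5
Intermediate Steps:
Add(Mul(Function('x')(-653), Pow(199806, -1)), Mul(a, Pow(Mul(-117074, Pow(Mul(Add(-331, -144), 234), -1)), -1))) = Add(Mul(Mul(216, Pow(-653, -1)), Pow(199806, -1)), Mul(-326383, Pow(Mul(-117074, Pow(Mul(Add(-331, -144), 234), -1)), -1))) = Add(Mul(Mul(216, Rational(-1, 653)), Rational(1, 199806)), Mul(-326383, Pow(Mul(-117074, Pow(Mul(-475, 234), -1)), -1))) = Add(Mul(Rational(-216, 653), Rational(1, 199806)), Mul(-326383, Pow(Mul(-117074, Pow(-111150, -1)), -1))) = Add(Rational(-36, 21745553), Mul(-326383, Pow(Mul(-117074, Rational(-1, 111150)), -1))) = Add(Rational(-36, 21745553), Mul(-326383, Pow(Rational(58537, 55575), -1))) = Add(Rational(-36, 21745553), Mul(-326383, Rational(55575, 58537))) = Add(Rational(-36, 21745553), Rational(-18138735225, 58537)) = Rational(-394436828190311757, 1272919435961)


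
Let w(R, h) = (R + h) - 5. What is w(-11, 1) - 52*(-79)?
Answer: 4093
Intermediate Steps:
w(R, h) = -5 + R + h
w(-11, 1) - 52*(-79) = (-5 - 11 + 1) - 52*(-79) = -15 + 4108 = 4093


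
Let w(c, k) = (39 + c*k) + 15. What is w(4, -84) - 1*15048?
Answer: -15330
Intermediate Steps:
w(c, k) = 54 + c*k
w(4, -84) - 1*15048 = (54 + 4*(-84)) - 1*15048 = (54 - 336) - 15048 = -282 - 15048 = -15330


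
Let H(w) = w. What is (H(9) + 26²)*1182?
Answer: 809670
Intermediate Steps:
(H(9) + 26²)*1182 = (9 + 26²)*1182 = (9 + 676)*1182 = 685*1182 = 809670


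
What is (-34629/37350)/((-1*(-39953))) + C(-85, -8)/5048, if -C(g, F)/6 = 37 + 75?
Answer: -41790131033/313868770350 ≈ -0.13315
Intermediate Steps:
C(g, F) = -672 (C(g, F) = -6*(37 + 75) = -6*112 = -672)
(-34629/37350)/((-1*(-39953))) + C(-85, -8)/5048 = (-34629/37350)/((-1*(-39953))) - 672/5048 = -34629*1/37350/39953 - 672*1/5048 = -11543/12450*1/39953 - 84/631 = -11543/497414850 - 84/631 = -41790131033/313868770350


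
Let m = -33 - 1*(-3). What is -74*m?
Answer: 2220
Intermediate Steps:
m = -30 (m = -33 + 3 = -30)
-74*m = -74*(-30) = 2220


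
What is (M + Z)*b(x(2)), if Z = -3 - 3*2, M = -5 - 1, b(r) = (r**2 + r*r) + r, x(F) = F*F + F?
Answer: -1170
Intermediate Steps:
x(F) = F + F**2 (x(F) = F**2 + F = F + F**2)
b(r) = r + 2*r**2 (b(r) = (r**2 + r**2) + r = 2*r**2 + r = r + 2*r**2)
M = -6
Z = -9 (Z = -3 - 6 = -9)
(M + Z)*b(x(2)) = (-6 - 9)*((2*(1 + 2))*(1 + 2*(2*(1 + 2)))) = -15*2*3*(1 + 2*(2*3)) = -90*(1 + 2*6) = -90*(1 + 12) = -90*13 = -15*78 = -1170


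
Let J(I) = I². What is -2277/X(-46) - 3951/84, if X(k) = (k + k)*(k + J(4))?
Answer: -13401/280 ≈ -47.861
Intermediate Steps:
X(k) = 2*k*(16 + k) (X(k) = (k + k)*(k + 4²) = (2*k)*(k + 16) = (2*k)*(16 + k) = 2*k*(16 + k))
-2277/X(-46) - 3951/84 = -2277*(-1/(92*(16 - 46))) - 3951/84 = -2277/(2*(-46)*(-30)) - 3951*1/84 = -2277/2760 - 1317/28 = -2277*1/2760 - 1317/28 = -33/40 - 1317/28 = -13401/280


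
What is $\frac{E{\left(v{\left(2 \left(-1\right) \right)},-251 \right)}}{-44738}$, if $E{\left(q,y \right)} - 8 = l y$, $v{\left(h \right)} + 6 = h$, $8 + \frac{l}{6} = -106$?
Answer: $- \frac{85846}{22369} \approx -3.8377$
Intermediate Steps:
$l = -684$ ($l = -48 + 6 \left(-106\right) = -48 - 636 = -684$)
$v{\left(h \right)} = -6 + h$
$E{\left(q,y \right)} = 8 - 684 y$
$\frac{E{\left(v{\left(2 \left(-1\right) \right)},-251 \right)}}{-44738} = \frac{8 - -171684}{-44738} = \left(8 + 171684\right) \left(- \frac{1}{44738}\right) = 171692 \left(- \frac{1}{44738}\right) = - \frac{85846}{22369}$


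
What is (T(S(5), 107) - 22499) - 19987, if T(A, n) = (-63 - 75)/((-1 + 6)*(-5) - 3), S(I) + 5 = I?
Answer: -594735/14 ≈ -42481.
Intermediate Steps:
S(I) = -5 + I
T(A, n) = 69/14 (T(A, n) = -138/(5*(-5) - 3) = -138/(-25 - 3) = -138/(-28) = -138*(-1/28) = 69/14)
(T(S(5), 107) - 22499) - 19987 = (69/14 - 22499) - 19987 = -314917/14 - 19987 = -594735/14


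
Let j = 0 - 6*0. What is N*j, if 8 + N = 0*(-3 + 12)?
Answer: 0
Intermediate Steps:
j = 0 (j = 0 + 0 = 0)
N = -8 (N = -8 + 0*(-3 + 12) = -8 + 0*9 = -8 + 0 = -8)
N*j = -8*0 = 0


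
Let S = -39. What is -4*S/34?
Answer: 78/17 ≈ 4.5882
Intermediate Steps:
-4*S/34 = -4*(-39)/34 = 156*(1/34) = 78/17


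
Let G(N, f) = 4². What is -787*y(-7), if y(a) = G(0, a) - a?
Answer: -18101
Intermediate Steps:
G(N, f) = 16
y(a) = 16 - a
-787*y(-7) = -787*(16 - 1*(-7)) = -787*(16 + 7) = -787*23 = -18101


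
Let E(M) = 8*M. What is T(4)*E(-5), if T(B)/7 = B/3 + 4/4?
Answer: -1960/3 ≈ -653.33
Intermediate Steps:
T(B) = 7 + 7*B/3 (T(B) = 7*(B/3 + 4/4) = 7*(B*(⅓) + 4*(¼)) = 7*(B/3 + 1) = 7*(1 + B/3) = 7 + 7*B/3)
T(4)*E(-5) = (7 + (7/3)*4)*(8*(-5)) = (7 + 28/3)*(-40) = (49/3)*(-40) = -1960/3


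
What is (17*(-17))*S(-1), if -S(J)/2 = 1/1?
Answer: 578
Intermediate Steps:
S(J) = -2 (S(J) = -2/1 = -2*1 = -2)
(17*(-17))*S(-1) = (17*(-17))*(-2) = -289*(-2) = 578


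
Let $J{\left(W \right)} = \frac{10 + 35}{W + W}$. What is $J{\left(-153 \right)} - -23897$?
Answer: $\frac{812493}{34} \approx 23897.0$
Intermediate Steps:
$J{\left(W \right)} = \frac{45}{2 W}$
$J{\left(-153 \right)} - -23897 = \frac{45}{2 \left(-153\right)} - -23897 = \frac{45}{2} \left(- \frac{1}{153}\right) + 23897 = - \frac{5}{34} + 23897 = \frac{812493}{34}$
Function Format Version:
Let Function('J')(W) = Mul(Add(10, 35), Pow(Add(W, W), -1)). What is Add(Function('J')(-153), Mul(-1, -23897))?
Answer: Rational(812493, 34) ≈ 23897.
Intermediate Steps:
Function('J')(W) = Mul(Rational(45, 2), Pow(W, -1)) (Function('J')(W) = Mul(45, Pow(Mul(2, W), -1)) = Mul(45, Mul(Rational(1, 2), Pow(W, -1))) = Mul(Rational(45, 2), Pow(W, -1)))
Add(Function('J')(-153), Mul(-1, -23897)) = Add(Mul(Rational(45, 2), Pow(-153, -1)), Mul(-1, -23897)) = Add(Mul(Rational(45, 2), Rational(-1, 153)), 23897) = Add(Rational(-5, 34), 23897) = Rational(812493, 34)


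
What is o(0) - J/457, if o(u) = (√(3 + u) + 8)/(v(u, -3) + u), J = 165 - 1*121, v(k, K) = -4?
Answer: -958/457 - √3/4 ≈ -2.5293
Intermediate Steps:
J = 44 (J = 165 - 121 = 44)
o(u) = (8 + √(3 + u))/(-4 + u) (o(u) = (√(3 + u) + 8)/(-4 + u) = (8 + √(3 + u))/(-4 + u))
o(0) - J/457 = (8 + √(3 + 0))/(-4 + 0) - 44/457 = (8 + √3)/(-4) - 44/457 = -(8 + √3)/4 - 1*44/457 = (-2 - √3/4) - 44/457 = -958/457 - √3/4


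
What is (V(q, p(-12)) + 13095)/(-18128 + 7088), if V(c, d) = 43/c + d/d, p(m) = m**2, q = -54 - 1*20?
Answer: -969061/816960 ≈ -1.1862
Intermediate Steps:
q = -74 (q = -54 - 20 = -74)
V(c, d) = 1 + 43/c (V(c, d) = 43/c + 1 = 1 + 43/c)
(V(q, p(-12)) + 13095)/(-18128 + 7088) = ((43 - 74)/(-74) + 13095)/(-18128 + 7088) = (-1/74*(-31) + 13095)/(-11040) = (31/74 + 13095)*(-1/11040) = (969061/74)*(-1/11040) = -969061/816960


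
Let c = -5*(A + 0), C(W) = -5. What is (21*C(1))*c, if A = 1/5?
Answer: 105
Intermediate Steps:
A = ⅕ ≈ 0.20000
c = -1 (c = -5*(⅕ + 0) = -5*⅕ = -1)
(21*C(1))*c = (21*(-5))*(-1) = -105*(-1) = 105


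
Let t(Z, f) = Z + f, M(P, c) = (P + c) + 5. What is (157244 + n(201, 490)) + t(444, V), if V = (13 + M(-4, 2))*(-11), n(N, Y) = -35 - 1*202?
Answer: 157275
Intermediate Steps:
n(N, Y) = -237 (n(N, Y) = -35 - 202 = -237)
M(P, c) = 5 + P + c
V = -176 (V = (13 + (5 - 4 + 2))*(-11) = (13 + 3)*(-11) = 16*(-11) = -176)
(157244 + n(201, 490)) + t(444, V) = (157244 - 237) + (444 - 176) = 157007 + 268 = 157275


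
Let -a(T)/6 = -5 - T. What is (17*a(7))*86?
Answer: 105264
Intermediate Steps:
a(T) = 30 + 6*T (a(T) = -6*(-5 - T) = 30 + 6*T)
(17*a(7))*86 = (17*(30 + 6*7))*86 = (17*(30 + 42))*86 = (17*72)*86 = 1224*86 = 105264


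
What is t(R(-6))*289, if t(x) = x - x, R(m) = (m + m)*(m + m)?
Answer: 0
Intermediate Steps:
R(m) = 4*m² (R(m) = (2*m)*(2*m) = 4*m²)
t(x) = 0
t(R(-6))*289 = 0*289 = 0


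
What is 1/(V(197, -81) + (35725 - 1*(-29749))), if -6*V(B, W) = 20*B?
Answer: 3/194452 ≈ 1.5428e-5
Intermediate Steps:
V(B, W) = -10*B/3
1/(V(197, -81) + (35725 - 1*(-29749))) = 1/(-10/3*197 + (35725 - 1*(-29749))) = 1/(-1970/3 + (35725 + 29749)) = 1/(-1970/3 + 65474) = 1/(194452/3) = 3/194452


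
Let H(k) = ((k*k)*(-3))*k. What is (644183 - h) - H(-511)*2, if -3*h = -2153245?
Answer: -2402011654/3 ≈ -8.0067e+8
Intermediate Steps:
h = 2153245/3 (h = -⅓*(-2153245) = 2153245/3 ≈ 7.1775e+5)
H(k) = -3*k³ (H(k) = (k²*(-3))*k = (-3*k²)*k = -3*k³)
(644183 - h) - H(-511)*2 = (644183 - 1*2153245/3) - (-3*(-511)³)*2 = (644183 - 2153245/3) - (-3*(-133432831))*2 = -220696/3 - 400298493*2 = -220696/3 - 1*800596986 = -220696/3 - 800596986 = -2402011654/3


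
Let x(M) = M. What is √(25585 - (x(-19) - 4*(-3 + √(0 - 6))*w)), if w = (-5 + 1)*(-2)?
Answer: 2*√(6377 + 8*I*√6) ≈ 159.71 + 0.24539*I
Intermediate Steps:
w = 8 (w = -4*(-2) = 8)
√(25585 - (x(-19) - 4*(-3 + √(0 - 6))*w)) = √(25585 - (-19 - 4*(-3 + √(0 - 6))*8)) = √(25585 - (-19 - 4*(-3 + √(-6))*8)) = √(25585 - (-19 - 4*(-3 + I*√6)*8)) = √(25585 - (-19 - 4*(-24 + 8*I*√6))) = √(25585 - (-19 + (96 - 32*I*√6))) = √(25585 - (77 - 32*I*√6)) = √(25585 + (-77 + 32*I*√6)) = √(25508 + 32*I*√6)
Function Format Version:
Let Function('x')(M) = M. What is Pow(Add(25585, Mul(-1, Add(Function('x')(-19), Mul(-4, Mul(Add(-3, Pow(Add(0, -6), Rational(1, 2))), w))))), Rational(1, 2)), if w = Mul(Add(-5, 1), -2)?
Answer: Mul(2, Pow(Add(6377, Mul(8, I, Pow(6, Rational(1, 2)))), Rational(1, 2))) ≈ Add(159.71, Mul(0.24539, I))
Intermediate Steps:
w = 8 (w = Mul(-4, -2) = 8)
Pow(Add(25585, Mul(-1, Add(Function('x')(-19), Mul(-4, Mul(Add(-3, Pow(Add(0, -6), Rational(1, 2))), w))))), Rational(1, 2)) = Pow(Add(25585, Mul(-1, Add(-19, Mul(-4, Mul(Add(-3, Pow(Add(0, -6), Rational(1, 2))), 8))))), Rational(1, 2)) = Pow(Add(25585, Mul(-1, Add(-19, Mul(-4, Mul(Add(-3, Pow(-6, Rational(1, 2))), 8))))), Rational(1, 2)) = Pow(Add(25585, Mul(-1, Add(-19, Mul(-4, Mul(Add(-3, Mul(I, Pow(6, Rational(1, 2)))), 8))))), Rational(1, 2)) = Pow(Add(25585, Mul(-1, Add(-19, Mul(-4, Add(-24, Mul(8, I, Pow(6, Rational(1, 2)))))))), Rational(1, 2)) = Pow(Add(25585, Mul(-1, Add(-19, Add(96, Mul(-32, I, Pow(6, Rational(1, 2))))))), Rational(1, 2)) = Pow(Add(25585, Mul(-1, Add(77, Mul(-32, I, Pow(6, Rational(1, 2)))))), Rational(1, 2)) = Pow(Add(25585, Add(-77, Mul(32, I, Pow(6, Rational(1, 2))))), Rational(1, 2)) = Pow(Add(25508, Mul(32, I, Pow(6, Rational(1, 2)))), Rational(1, 2))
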